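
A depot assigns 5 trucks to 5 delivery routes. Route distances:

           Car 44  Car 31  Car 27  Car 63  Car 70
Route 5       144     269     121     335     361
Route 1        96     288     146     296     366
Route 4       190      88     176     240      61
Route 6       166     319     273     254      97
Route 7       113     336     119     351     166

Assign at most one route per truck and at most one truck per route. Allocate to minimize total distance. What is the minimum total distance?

This is a one-to-one assignment (minimum-cost bipartite matching).
Optimal: Car 44→Route 7 (113 km), Car 31→Route 4 (88 km), Car 27→Route 5 (121 km), Car 63→Route 1 (296 km), Car 70→Route 6 (97 km) — total 113+88+121+296+97 = 715 km.
Column-greedy (each route in turn goes to its cheapest remaining truck) gives 868 km, worse by 153.
Swapping Car 63↔Car 27 (Car 63→Route 5 335 km, Car 27→Route 1 146 km) adds 64.

Min total: 715 km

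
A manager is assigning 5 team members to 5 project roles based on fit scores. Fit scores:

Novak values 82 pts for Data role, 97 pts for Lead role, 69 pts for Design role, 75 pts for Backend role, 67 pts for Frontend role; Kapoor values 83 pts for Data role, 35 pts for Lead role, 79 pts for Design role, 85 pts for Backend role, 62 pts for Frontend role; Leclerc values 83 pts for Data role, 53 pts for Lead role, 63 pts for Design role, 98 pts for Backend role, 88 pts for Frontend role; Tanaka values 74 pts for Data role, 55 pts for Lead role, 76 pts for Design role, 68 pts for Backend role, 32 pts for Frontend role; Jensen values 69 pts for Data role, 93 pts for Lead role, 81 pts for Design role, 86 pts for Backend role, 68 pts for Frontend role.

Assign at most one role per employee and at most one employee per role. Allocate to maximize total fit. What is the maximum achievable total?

Maximum total: 430 pts

Optimal: Novak→Lead role (97 pts), Kapoor→Data role (83 pts), Leclerc→Frontend role (88 pts), Tanaka→Design role (76 pts), Jensen→Backend role (86 pts) — total 97+83+88+76+86 = 430 pts.
Column-greedy (each role in turn goes to its best remaining employee) gives 391 pts, worse by 39.
Next-best assignment: Novak→Lead role, Kapoor→Backend role, Leclerc→Frontend role, Tanaka→Data role, Jensen→Design role = 425 pts.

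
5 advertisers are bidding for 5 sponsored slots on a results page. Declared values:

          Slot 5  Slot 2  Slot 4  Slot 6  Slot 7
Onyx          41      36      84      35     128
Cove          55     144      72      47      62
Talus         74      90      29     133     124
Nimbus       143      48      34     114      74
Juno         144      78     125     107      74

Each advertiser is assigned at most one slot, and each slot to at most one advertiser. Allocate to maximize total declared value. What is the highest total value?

This is the linear assignment problem.
Optimal: Onyx→Slot 7 ($128), Cove→Slot 2 ($144), Talus→Slot 6 ($133), Nimbus→Slot 5 ($143), Juno→Slot 4 ($125) — total 128+144+133+143+125 = $673.
Next-best assignment: Onyx→Slot 4, Cove→Slot 2, Talus→Slot 7, Nimbus→Slot 6, Juno→Slot 5 = $610.
Swapping Juno↔Nimbus (Juno→Slot 5 $144, Nimbus→Slot 4 $34) loses 90.

Maximum total: $673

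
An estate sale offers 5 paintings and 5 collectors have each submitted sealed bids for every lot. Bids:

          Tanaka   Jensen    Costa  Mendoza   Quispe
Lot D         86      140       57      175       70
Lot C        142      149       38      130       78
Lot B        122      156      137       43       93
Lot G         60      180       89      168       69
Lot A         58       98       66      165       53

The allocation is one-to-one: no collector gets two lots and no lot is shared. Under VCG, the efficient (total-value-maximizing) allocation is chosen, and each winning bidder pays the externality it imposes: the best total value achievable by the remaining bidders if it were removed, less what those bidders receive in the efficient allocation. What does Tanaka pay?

Efficient allocation: Tanaka→Lot C ($142), Jensen→Lot G ($180), Costa→Lot B ($137), Mendoza→Lot A ($165), Quispe→Lot D ($70); total welfare W = $694.
Tanaka receives Lot C at value $142, so the others get W − 142 = $552.
Without Tanaka: best allocation of the remaining 4 bidders over all 5 lots is Jensen→Lot G ($180), Costa→Lot B ($137), Mendoza→Lot D ($175), Quispe→Lot C ($78), total $570.
VCG payment = (others' best without Tanaka) − (others' welfare with Tanaka) = 570 − 552 = $18.

Tanaka pays $18.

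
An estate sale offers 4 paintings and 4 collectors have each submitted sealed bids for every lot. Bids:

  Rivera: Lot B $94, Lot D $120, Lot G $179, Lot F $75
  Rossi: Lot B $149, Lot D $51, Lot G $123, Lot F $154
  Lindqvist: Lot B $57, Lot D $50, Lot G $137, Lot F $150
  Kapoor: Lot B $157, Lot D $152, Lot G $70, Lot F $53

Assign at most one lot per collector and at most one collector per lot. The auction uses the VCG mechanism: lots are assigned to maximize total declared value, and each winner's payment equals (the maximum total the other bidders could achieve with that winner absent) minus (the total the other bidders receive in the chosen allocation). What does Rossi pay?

Rossi pays $5.

Efficient allocation: Rivera→Lot G ($179), Rossi→Lot B ($149), Lindqvist→Lot F ($150), Kapoor→Lot D ($152); total welfare W = $630.
Rossi receives Lot B at value $149, so the others get W − 149 = $481.
Without Rossi: best allocation of the remaining 3 bidders over all 4 lots is Rivera→Lot G ($179), Lindqvist→Lot F ($150), Kapoor→Lot B ($157), total $486.
VCG payment = (others' best without Rossi) − (others' welfare with Rossi) = 486 − 481 = $5.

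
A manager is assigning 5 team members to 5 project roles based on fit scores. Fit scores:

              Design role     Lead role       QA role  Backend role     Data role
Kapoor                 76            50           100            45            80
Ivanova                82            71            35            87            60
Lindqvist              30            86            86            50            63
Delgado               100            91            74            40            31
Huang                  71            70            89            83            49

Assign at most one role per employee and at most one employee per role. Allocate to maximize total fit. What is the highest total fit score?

Treat this as an assignment problem: match each employee to one role.
Optimal: Kapoor→Data role (80 pts), Ivanova→Backend role (87 pts), Lindqvist→Lead role (86 pts), Delgado→Design role (100 pts), Huang→QA role (89 pts) — total 80+87+86+100+89 = 442 pts.
Column-greedy (each role in turn goes to its best remaining employee) gives 422 pts, worse by 20.

Maximum total: 442 pts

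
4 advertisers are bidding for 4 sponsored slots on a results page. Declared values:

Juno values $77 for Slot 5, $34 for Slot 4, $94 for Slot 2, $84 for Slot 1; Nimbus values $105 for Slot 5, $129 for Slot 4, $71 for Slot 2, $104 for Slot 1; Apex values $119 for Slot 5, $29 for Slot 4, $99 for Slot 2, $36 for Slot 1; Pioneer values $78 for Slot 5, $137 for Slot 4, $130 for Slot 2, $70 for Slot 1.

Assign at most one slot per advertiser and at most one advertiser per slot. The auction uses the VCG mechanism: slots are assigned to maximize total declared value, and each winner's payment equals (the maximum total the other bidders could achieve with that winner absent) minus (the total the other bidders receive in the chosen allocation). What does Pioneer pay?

Pioneer pays $10.

Efficient allocation: Juno→Slot 1 ($84), Nimbus→Slot 4 ($129), Apex→Slot 5 ($119), Pioneer→Slot 2 ($130); total welfare W = $462.
Pioneer receives Slot 2 at value $130, so the others get W − 130 = $332.
Without Pioneer: best allocation of the remaining 3 bidders over all 4 slots is Juno→Slot 2 ($94), Nimbus→Slot 4 ($129), Apex→Slot 5 ($119), total $342.
VCG payment = (others' best without Pioneer) − (others' welfare with Pioneer) = 342 − 332 = $10.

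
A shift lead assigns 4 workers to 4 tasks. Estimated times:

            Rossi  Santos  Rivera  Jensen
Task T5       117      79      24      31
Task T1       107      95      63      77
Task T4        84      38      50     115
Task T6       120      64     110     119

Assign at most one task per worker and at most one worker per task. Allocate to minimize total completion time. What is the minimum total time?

This is a one-to-one assignment (minimum-cost bipartite matching).
Optimal: Rossi→Task T4 (84 min), Santos→Task T6 (64 min), Rivera→Task T1 (63 min), Jensen→Task T5 (31 min) — total 84+64+63+31 = 242 min.
Column-greedy (each task in turn goes to its cheapest remaining worker) gives 259 min, worse by 17.
Next-best assignment: Rossi→Task T4, Santos→Task T6, Rivera→Task T5, Jensen→Task T1 = 249 min.

Minimum total: 242 min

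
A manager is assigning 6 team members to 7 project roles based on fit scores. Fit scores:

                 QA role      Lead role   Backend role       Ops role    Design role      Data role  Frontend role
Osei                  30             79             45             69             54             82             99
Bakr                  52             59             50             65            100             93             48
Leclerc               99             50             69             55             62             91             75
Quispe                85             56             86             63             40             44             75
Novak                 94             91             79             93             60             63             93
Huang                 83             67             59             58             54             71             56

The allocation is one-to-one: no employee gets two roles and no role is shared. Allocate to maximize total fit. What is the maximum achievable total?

Max total: 552 pts

Optimal: Osei→Frontend role (99 pts), Bakr→Design role (100 pts), Leclerc→Data role (91 pts), Quispe→Backend role (86 pts), Novak→Ops role (93 pts), Huang→QA role (83 pts) — total 99+100+91+86+93+83 = 552 pts.
Column-greedy (each role in turn goes to its best remaining employee) gives 516 pts, worse by 36.
Next-best assignment: Osei→Frontend role, Bakr→Design role, Leclerc→Data role, Quispe→Backend role, Novak→Lead role, Huang→QA role = 550 pts.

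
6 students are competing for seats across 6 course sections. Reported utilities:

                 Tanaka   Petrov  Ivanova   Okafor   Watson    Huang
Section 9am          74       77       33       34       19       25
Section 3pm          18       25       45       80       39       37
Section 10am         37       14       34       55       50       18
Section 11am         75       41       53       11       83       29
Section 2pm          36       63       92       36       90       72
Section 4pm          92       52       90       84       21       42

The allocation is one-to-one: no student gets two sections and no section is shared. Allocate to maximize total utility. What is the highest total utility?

Maximum total: 444 points

This is a one-to-one assignment (maximum-weight bipartite matching).
Optimal: Tanaka→Section 11am (75 points), Petrov→Section 9am (77 points), Ivanova→Section 4pm (90 points), Okafor→Section 3pm (80 points), Watson→Section 10am (50 points), Huang→Section 2pm (72 points) — total 75+77+90+80+50+72 = 444 points.
Column-greedy (each section in turn goes to its best remaining student) gives 416 points, worse by 28.
Next-best assignment: Tanaka→Section 4pm, Petrov→Section 9am, Ivanova→Section 2pm, Okafor→Section 3pm, Watson→Section 11am, Huang→Section 10am = 442 points.
Checked against all permutations: 444 points is optimal.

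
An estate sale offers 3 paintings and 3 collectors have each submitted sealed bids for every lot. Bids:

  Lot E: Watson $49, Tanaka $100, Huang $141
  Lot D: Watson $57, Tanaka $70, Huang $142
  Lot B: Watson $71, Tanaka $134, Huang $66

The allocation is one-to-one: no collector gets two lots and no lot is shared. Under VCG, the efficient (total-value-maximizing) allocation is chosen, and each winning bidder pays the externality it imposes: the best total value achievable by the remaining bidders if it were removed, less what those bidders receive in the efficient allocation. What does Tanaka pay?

Tanaka pays $15.

Efficient allocation: Watson→Lot D ($57), Tanaka→Lot B ($134), Huang→Lot E ($141); total welfare W = $332.
Tanaka receives Lot B at value $134, so the others get W − 134 = $198.
Without Tanaka: best allocation of the remaining 2 bidders over all 3 lots is Watson→Lot B ($71), Huang→Lot D ($142), total $213.
VCG payment = (others' best without Tanaka) − (others' welfare with Tanaka) = 213 − 198 = $15.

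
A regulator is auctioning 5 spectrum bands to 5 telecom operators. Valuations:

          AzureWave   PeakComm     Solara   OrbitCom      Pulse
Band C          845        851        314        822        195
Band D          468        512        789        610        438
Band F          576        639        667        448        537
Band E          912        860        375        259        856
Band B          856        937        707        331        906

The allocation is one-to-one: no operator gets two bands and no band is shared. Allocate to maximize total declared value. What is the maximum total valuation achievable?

Optimal: AzureWave→Band E ($912M), PeakComm→Band F ($639M), Solara→Band D ($789M), OrbitCom→Band C ($822M), Pulse→Band B ($906M) — total 912+639+789+822+906 = $4068M.
Column-greedy (each band in turn goes to its best remaining operator) gives $3403M, worse by 665.
Swapping Solara↔Pulse (Solara→Band B $707M, Pulse→Band D $438M) loses 550.

Max total: $4068M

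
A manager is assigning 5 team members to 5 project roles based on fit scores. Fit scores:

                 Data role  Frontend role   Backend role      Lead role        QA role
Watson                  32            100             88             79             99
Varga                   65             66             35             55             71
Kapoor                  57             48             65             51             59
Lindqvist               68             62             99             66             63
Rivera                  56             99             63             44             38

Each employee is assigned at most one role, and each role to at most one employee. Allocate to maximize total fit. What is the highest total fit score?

Optimal: Watson→QA role (99 pts), Varga→Data role (65 pts), Kapoor→Lead role (51 pts), Lindqvist→Backend role (99 pts), Rivera→Frontend role (99 pts) — total 99+65+51+99+99 = 413 pts.
Next-best assignment: Watson→QA role, Varga→Lead role, Kapoor→Data role, Lindqvist→Backend role, Rivera→Frontend role = 409 pts.
Swapping Rivera↔Lindqvist (Rivera→Backend role 63 pts, Lindqvist→Frontend role 62 pts) loses 73.

Max total: 413 pts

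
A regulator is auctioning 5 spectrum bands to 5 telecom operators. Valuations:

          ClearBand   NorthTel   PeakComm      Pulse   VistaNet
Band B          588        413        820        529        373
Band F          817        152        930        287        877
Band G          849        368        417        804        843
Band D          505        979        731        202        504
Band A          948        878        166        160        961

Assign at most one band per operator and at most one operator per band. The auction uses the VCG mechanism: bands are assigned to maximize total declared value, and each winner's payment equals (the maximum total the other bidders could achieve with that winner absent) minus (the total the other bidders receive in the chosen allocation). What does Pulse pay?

Pulse pays $95M.

Efficient allocation: ClearBand→Band A ($948M), NorthTel→Band D ($979M), PeakComm→Band B ($820M), Pulse→Band G ($804M), VistaNet→Band F ($877M); total welfare W = $4428M.
Pulse receives Band G at value $804M, so the others get W − 804 = $3624M.
Without Pulse: best allocation of the remaining 4 bidders over all 5 bands is ClearBand→Band G ($849M), NorthTel→Band D ($979M), PeakComm→Band F ($930M), VistaNet→Band A ($961M), total $3719M.
VCG payment = (others' best without Pulse) − (others' welfare with Pulse) = 3719 − 3624 = $95M.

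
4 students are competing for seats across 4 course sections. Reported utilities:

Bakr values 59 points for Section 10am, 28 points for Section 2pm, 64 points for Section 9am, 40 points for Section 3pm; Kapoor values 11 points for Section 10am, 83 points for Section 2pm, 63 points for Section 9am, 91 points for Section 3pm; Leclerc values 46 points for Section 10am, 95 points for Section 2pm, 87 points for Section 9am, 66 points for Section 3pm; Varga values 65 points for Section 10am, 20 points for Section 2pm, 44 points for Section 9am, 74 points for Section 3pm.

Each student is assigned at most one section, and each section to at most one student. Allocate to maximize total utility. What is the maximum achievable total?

This is the linear assignment problem.
Optimal: Bakr→Section 9am (64 points), Kapoor→Section 3pm (91 points), Leclerc→Section 2pm (95 points), Varga→Section 10am (65 points) — total 64+91+95+65 = 315 points.
Every other assignment is strictly worse.

Max total: 315 points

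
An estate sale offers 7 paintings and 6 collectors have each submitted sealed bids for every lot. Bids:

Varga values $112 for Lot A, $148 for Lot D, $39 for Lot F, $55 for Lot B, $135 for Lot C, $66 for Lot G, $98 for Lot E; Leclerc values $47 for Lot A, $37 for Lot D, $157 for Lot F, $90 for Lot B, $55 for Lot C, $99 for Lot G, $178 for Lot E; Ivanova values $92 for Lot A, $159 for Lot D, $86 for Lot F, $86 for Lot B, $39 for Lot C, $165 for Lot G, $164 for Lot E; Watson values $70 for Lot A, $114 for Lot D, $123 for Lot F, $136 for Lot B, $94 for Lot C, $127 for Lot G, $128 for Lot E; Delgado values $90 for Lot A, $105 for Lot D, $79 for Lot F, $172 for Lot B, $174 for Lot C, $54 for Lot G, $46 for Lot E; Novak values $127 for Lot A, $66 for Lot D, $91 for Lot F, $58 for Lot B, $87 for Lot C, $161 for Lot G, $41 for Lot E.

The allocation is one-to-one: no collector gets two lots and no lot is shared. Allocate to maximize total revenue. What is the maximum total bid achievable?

Maximum total: $940

This is a one-to-one assignment (maximum-weight bipartite matching).
Optimal: Varga→Lot D ($148), Leclerc→Lot F ($157), Ivanova→Lot E ($164), Watson→Lot B ($136), Delgado→Lot C ($174), Novak→Lot G ($161) — total 148+157+164+136+174+161 = $940.
Max-entry greedy (repeatedly take the single best remaining cell) gives $928, worse by 12.
Next-best assignment: Varga→Lot D, Leclerc→Lot E, Ivanova→Lot G, Watson→Lot B, Delgado→Lot C, Novak→Lot A = $928.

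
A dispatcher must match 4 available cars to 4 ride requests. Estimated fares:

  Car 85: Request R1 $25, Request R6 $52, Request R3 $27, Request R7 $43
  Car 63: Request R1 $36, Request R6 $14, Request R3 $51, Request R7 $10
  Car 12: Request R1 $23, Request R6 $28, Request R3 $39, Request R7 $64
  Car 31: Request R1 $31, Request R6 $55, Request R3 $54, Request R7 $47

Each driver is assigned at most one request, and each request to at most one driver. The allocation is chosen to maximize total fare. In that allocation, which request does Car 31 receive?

Car 31 receives Request R3.

Optimal: Car 85→Request R6 ($52), Car 63→Request R1 ($36), Car 12→Request R7 ($64), Car 31→Request R3 ($54) — total 52+36+64+54 = $206.
Max-entry greedy (repeatedly take the single best remaining cell) gives $195, worse by 11.
Next-best assignment: Car 85→Request R6, Car 63→Request R3, Car 12→Request R7, Car 31→Request R1 = $198.
Every other assignment is strictly worse.
Car 31's own top request is Request R6 ($55), but forcing Car 31→Request R6 and reassigning the rest optimally gives only $195 — worse by 11.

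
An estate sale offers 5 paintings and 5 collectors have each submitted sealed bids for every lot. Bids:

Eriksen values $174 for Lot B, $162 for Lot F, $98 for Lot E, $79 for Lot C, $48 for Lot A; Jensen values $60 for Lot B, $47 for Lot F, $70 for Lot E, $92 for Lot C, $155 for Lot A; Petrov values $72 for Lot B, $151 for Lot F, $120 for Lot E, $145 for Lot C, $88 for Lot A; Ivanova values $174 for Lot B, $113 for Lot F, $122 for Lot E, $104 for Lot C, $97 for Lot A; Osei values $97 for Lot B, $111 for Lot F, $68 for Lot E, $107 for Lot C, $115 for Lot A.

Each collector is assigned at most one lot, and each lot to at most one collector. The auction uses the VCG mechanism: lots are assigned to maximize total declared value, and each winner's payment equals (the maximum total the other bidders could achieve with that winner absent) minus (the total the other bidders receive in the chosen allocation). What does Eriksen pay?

Eriksen pays $31.

Efficient allocation: Eriksen→Lot F ($162), Jensen→Lot A ($155), Petrov→Lot E ($120), Ivanova→Lot B ($174), Osei→Lot C ($107); total welfare W = $718.
Eriksen receives Lot F at value $162, so the others get W − 162 = $556.
Without Eriksen: best allocation of the remaining 4 bidders over all 5 lots is Jensen→Lot A ($155), Petrov→Lot F ($151), Ivanova→Lot B ($174), Osei→Lot C ($107), total $587.
VCG payment = (others' best without Eriksen) − (others' welfare with Eriksen) = 587 − 556 = $31.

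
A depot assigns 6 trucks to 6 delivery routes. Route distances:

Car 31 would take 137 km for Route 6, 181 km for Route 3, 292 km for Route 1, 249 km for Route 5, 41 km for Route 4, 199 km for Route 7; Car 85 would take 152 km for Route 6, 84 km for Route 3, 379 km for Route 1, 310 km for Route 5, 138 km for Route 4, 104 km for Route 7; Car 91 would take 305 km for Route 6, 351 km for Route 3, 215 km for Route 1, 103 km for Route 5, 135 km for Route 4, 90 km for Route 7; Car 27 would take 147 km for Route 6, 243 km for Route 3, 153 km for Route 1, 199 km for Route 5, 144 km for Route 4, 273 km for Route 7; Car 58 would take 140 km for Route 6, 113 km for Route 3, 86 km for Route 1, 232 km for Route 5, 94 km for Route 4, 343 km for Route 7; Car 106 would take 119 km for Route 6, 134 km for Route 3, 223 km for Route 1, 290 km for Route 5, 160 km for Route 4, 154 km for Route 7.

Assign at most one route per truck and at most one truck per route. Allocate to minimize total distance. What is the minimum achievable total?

Min total: 615 km

This is a one-to-one assignment (minimum-cost bipartite matching).
Optimal: Car 31→Route 4 (41 km), Car 85→Route 3 (84 km), Car 91→Route 5 (103 km), Car 27→Route 6 (147 km), Car 58→Route 1 (86 km), Car 106→Route 7 (154 km) — total 41+84+103+147+86+154 = 615 km.
Column-greedy (each route in turn goes to its cheapest remaining truck) gives 706 km, worse by 91.
No other one-to-one assignment undercuts 615 km.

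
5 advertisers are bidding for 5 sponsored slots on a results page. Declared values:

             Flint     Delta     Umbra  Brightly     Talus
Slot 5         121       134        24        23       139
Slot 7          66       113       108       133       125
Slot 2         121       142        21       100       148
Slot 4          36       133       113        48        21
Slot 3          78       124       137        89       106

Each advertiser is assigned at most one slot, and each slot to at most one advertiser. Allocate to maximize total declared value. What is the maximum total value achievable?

Max total: $672

This is the linear assignment problem.
Optimal: Flint→Slot 5 ($121), Delta→Slot 4 ($133), Umbra→Slot 3 ($137), Brightly→Slot 7 ($133), Talus→Slot 2 ($148) — total 121+133+137+133+148 = $672.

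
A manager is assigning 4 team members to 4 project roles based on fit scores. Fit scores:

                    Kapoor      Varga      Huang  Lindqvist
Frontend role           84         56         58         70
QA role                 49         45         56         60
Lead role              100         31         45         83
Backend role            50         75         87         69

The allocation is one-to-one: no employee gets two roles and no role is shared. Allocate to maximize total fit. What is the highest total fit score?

Max total: 303 pts

Optimal: Kapoor→Lead role (100 pts), Varga→Frontend role (56 pts), Huang→Backend role (87 pts), Lindqvist→QA role (60 pts) — total 100+56+87+60 = 303 pts.
Row-greedy (each employee in turn takes its best remaining role) gives 293 pts, worse by 10.
Next-best assignment: Kapoor→Lead role, Varga→QA role, Huang→Backend role, Lindqvist→Frontend role = 302 pts.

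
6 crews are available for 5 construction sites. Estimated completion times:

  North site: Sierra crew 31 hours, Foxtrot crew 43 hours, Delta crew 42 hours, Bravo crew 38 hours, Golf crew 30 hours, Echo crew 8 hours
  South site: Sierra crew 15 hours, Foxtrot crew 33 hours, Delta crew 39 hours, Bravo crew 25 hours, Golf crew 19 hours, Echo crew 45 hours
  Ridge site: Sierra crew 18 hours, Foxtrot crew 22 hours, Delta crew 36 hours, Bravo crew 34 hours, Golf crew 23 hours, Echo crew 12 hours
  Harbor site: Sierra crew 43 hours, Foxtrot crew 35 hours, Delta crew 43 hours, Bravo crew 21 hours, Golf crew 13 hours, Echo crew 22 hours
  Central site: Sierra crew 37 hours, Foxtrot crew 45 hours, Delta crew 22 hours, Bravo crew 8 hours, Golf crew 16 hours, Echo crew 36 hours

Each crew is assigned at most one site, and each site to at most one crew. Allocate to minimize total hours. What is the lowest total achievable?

Min total: 66 hours

Optimal: Echo crew→North site (8 hours), Sierra crew→South site (15 hours), Foxtrot crew→Ridge site (22 hours), Golf crew→Harbor site (13 hours), Bravo crew→Central site (8 hours) — total 8+15+22+13+8 = 66 hours.
Row-greedy (each crew in turn takes its cheapest remaining site) gives 110 hours, worse by 44.
Next-best assignment: Echo crew→North site, Sierra crew→South site, Foxtrot crew→Ridge site, Golf crew→Harbor site, Delta crew→Central site = 80 hours.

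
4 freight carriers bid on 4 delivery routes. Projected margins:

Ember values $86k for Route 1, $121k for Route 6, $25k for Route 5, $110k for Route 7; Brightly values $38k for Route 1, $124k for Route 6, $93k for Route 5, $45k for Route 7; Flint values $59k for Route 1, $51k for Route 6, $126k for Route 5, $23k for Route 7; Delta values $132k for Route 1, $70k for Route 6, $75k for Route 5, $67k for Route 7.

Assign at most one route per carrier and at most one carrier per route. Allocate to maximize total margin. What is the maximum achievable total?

Maximum total: $492k

Optimal: Ember→Route 7 ($110k), Brightly→Route 6 ($124k), Flint→Route 5 ($126k), Delta→Route 1 ($132k) — total 110+124+126+132 = $492k.
Row-greedy (each carrier in turn takes its best remaining route) gives $340k, worse by 152.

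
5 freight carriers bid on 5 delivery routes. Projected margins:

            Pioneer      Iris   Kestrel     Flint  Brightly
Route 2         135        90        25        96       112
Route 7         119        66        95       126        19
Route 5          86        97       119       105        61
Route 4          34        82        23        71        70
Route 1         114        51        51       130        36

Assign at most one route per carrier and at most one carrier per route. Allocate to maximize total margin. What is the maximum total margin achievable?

Maximum total: $562k

Optimal: Pioneer→Route 7 ($119k), Iris→Route 4 ($82k), Kestrel→Route 5 ($119k), Flint→Route 1 ($130k), Brightly→Route 2 ($112k) — total 119+82+119+130+112 = $562k.
Every other assignment is strictly worse.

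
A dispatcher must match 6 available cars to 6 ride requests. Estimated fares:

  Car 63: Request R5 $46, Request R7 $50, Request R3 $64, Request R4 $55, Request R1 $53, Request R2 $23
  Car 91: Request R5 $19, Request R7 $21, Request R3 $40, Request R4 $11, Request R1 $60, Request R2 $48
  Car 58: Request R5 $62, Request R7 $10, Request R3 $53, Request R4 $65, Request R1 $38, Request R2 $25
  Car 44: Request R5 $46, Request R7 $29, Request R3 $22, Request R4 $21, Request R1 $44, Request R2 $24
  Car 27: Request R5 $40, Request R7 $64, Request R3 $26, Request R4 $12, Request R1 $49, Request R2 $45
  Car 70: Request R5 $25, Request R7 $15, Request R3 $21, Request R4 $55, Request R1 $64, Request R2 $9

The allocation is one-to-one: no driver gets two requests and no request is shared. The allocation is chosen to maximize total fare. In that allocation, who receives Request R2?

Car 91 receives Request R2.

Optimal: Car 63→Request R3 ($64), Car 91→Request R2 ($48), Car 58→Request R4 ($65), Car 44→Request R5 ($46), Car 27→Request R7 ($64), Car 70→Request R1 ($64) — total 64+48+65+46+64+64 = $351.
Column-greedy (each request in turn goes to its best remaining driver) gives $329, worse by 22.
Next-best assignment: Car 63→Request R3, Car 91→Request R2, Car 58→Request R5, Car 44→Request R1, Car 27→Request R7, Car 70→Request R4 = $337.
No other one-to-one assignment exceeds $351.
Car 91's own top request is Request R1 ($60), but forcing Car 91→Request R1 and reassigning the rest optimally gives only $329 — worse by 22.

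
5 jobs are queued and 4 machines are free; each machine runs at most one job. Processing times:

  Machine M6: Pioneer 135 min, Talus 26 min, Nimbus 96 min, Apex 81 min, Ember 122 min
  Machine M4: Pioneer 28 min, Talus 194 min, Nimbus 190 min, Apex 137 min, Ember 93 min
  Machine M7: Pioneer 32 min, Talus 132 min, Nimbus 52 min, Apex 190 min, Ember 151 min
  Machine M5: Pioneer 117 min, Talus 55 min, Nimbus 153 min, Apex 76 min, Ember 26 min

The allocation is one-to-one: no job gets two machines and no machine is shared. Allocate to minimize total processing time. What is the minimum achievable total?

Min total: 132 min

Optimal: Talus→Machine M6 (26 min), Pioneer→Machine M4 (28 min), Nimbus→Machine M7 (52 min), Ember→Machine M5 (26 min) — total 26+28+52+26 = 132 min.
Row-greedy (each job in turn takes its cheapest remaining machine) gives 182 min, worse by 50.
Checked against all permutations: 132 min is optimal.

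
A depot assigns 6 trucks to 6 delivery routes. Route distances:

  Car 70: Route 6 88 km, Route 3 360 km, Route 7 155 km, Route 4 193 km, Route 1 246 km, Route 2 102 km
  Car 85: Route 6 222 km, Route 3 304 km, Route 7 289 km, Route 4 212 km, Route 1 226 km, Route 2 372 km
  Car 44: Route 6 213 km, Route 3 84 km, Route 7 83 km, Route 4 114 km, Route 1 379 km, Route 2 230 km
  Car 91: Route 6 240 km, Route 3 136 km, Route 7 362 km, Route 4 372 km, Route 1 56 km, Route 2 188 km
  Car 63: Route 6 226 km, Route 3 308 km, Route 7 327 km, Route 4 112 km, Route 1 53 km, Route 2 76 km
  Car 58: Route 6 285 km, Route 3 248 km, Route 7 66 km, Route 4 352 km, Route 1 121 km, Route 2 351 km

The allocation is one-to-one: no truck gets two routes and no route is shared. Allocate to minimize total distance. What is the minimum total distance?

Min total: 582 km

Optimal: Car 70→Route 6 (88 km), Car 85→Route 4 (212 km), Car 44→Route 3 (84 km), Car 91→Route 1 (56 km), Car 63→Route 2 (76 km), Car 58→Route 7 (66 km) — total 88+212+84+56+76+66 = 582 km.
Min-entry greedy (repeatedly take the single cheapest remaining cell) gives 691 km, worse by 109.
Next-best assignment: Car 70→Route 2, Car 85→Route 6, Car 44→Route 3, Car 91→Route 1, Car 63→Route 4, Car 58→Route 7 = 642 km.
Swapping Car 44↔Car 58 (Car 44→Route 7 83 km, Car 58→Route 3 248 km) adds 181.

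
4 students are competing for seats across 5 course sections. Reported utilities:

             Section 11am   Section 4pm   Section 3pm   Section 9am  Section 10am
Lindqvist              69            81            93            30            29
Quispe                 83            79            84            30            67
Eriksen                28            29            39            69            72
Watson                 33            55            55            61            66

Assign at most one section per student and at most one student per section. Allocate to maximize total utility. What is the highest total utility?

Optimal: Lindqvist→Section 3pm (93 points), Quispe→Section 11am (83 points), Eriksen→Section 9am (69 points), Watson→Section 10am (66 points) — total 93+83+69+66 = 311 points.
Column-greedy (each section in turn goes to its best remaining student) gives 288 points, worse by 23.
Swapping Eriksen↔Lindqvist (Eriksen→Section 3pm 39 points, Lindqvist→Section 9am 30 points) loses 93.
No other one-to-one assignment exceeds 311 points.

Maximum total: 311 points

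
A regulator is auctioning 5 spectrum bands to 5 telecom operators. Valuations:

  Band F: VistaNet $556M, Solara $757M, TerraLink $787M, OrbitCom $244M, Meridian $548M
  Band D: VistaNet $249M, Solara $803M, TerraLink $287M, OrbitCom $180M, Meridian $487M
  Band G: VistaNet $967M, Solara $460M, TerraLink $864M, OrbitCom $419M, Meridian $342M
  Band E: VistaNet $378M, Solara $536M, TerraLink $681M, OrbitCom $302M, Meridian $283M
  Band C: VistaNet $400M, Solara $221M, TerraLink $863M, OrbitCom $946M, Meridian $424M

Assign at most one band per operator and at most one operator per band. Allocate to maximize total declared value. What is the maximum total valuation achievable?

Maximum total: $3945M

Optimal: VistaNet→Band G ($967M), Solara→Band D ($803M), TerraLink→Band E ($681M), OrbitCom→Band C ($946M), Meridian→Band F ($548M) — total 967+803+681+946+548 = $3945M.
Max-entry greedy (repeatedly take the single best remaining cell) gives $3786M, worse by 159.
Swapping Solara↔VistaNet (Solara→Band G $460M, VistaNet→Band D $249M) loses 1061.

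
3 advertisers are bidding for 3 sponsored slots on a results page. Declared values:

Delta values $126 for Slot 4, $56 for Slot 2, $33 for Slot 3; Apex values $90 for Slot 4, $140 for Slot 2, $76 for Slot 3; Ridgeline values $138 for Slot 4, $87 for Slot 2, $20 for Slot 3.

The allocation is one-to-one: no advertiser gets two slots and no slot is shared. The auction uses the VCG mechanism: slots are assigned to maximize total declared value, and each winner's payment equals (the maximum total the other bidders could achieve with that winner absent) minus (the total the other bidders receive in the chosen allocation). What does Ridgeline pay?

Ridgeline pays $93.

Efficient allocation: Delta→Slot 3 ($33), Apex→Slot 2 ($140), Ridgeline→Slot 4 ($138); total welfare W = $311.
Ridgeline receives Slot 4 at value $138, so the others get W − 138 = $173.
Without Ridgeline: best allocation of the remaining 2 bidders over all 3 slots is Delta→Slot 4 ($126), Apex→Slot 2 ($140), total $266.
VCG payment = (others' best without Ridgeline) − (others' welfare with Ridgeline) = 266 − 173 = $93.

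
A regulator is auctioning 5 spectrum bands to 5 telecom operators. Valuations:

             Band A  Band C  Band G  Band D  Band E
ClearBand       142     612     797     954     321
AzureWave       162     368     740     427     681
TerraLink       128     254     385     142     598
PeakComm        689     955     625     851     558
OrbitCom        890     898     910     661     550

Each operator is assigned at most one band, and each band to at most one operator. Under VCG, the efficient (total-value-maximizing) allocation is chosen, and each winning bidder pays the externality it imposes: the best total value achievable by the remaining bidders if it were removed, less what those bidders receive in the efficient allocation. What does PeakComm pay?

Efficient allocation: ClearBand→Band D ($954M), AzureWave→Band G ($740M), TerraLink→Band E ($598M), PeakComm→Band C ($955M), OrbitCom→Band A ($890M); total welfare W = $4137M.
PeakComm receives Band C at value $955M, so the others get W − 955 = $3182M.
Without PeakComm: best allocation of the remaining 4 bidders over all 5 bands is ClearBand→Band D ($954M), AzureWave→Band G ($740M), TerraLink→Band E ($598M), OrbitCom→Band C ($898M), total $3190M.
VCG payment = (others' best without PeakComm) − (others' welfare with PeakComm) = 3190 − 3182 = $8M.

PeakComm pays $8M.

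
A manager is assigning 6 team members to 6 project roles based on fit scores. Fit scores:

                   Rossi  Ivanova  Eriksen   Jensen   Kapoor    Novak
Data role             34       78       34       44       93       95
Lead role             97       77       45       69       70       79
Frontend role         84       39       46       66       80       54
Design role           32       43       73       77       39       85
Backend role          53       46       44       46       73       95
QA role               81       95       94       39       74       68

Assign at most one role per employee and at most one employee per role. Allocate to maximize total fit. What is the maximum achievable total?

Max total: 521 pts

Treat this as an assignment problem: match each employee to one role.
Optimal: Rossi→Lead role (97 pts), Ivanova→Data role (78 pts), Eriksen→QA role (94 pts), Jensen→Design role (77 pts), Kapoor→Frontend role (80 pts), Novak→Backend role (95 pts) — total 97+78+94+77+80+95 = 521 pts.
Max-entry greedy (repeatedly take the single best remaining cell) gives 488 pts, worse by 33.
Next-best assignment: Rossi→Frontend role, Ivanova→Lead role, Eriksen→QA role, Jensen→Design role, Kapoor→Data role, Novak→Backend role = 520 pts.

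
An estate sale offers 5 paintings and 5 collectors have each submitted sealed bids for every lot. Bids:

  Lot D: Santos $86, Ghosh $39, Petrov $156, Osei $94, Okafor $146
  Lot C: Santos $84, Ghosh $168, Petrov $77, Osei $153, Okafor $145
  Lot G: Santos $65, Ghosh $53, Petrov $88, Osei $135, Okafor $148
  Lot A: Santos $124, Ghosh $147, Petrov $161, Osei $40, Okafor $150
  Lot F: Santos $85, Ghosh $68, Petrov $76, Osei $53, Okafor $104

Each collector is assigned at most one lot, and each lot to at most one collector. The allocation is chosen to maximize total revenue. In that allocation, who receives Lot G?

Osei receives Lot G.

This is a one-to-one assignment (maximum-weight bipartite matching).
Optimal: Santos→Lot F ($85), Ghosh→Lot C ($168), Petrov→Lot A ($161), Osei→Lot G ($135), Okafor→Lot D ($146) — total 85+168+161+135+146 = $695.
Column-greedy (each lot in turn goes to its best remaining collector) gives $649, worse by 46.
Every other assignment is strictly worse.
Osei's own top lot is Lot C ($153), but forcing Osei→Lot C and reassigning the rest optimally gives only $689 — worse by 6.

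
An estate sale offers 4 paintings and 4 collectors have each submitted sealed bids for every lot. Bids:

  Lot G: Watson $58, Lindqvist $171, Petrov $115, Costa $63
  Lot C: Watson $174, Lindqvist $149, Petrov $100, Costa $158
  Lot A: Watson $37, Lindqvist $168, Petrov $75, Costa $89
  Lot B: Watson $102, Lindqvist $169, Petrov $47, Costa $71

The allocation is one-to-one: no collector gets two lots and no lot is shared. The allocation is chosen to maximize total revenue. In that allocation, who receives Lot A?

Costa receives Lot A.

This is a one-to-one assignment (maximum-weight bipartite matching).
Optimal: Watson→Lot C ($174), Lindqvist→Lot B ($169), Petrov→Lot G ($115), Costa→Lot A ($89) — total 174+169+115+89 = $547.
Max-entry greedy (repeatedly take the single best remaining cell) gives $481, worse by 66.
Next-best assignment: Watson→Lot B, Lindqvist→Lot A, Petrov→Lot G, Costa→Lot C = $543.
No other one-to-one assignment exceeds $547.
Costa's own top lot is Lot C ($158), but forcing Costa→Lot C and reassigning the rest optimally gives only $543 — worse by 4.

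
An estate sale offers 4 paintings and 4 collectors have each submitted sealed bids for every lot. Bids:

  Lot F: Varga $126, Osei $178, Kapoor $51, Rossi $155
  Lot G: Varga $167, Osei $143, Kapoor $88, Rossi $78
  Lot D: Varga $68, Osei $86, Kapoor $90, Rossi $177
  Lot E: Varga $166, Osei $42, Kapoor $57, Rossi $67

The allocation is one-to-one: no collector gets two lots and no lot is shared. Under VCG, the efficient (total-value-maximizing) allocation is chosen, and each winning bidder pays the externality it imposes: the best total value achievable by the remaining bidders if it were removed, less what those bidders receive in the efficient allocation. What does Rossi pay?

Efficient allocation: Varga→Lot E ($166), Osei→Lot F ($178), Kapoor→Lot G ($88), Rossi→Lot D ($177); total welfare W = $609.
Rossi receives Lot D at value $177, so the others get W − 177 = $432.
Without Rossi: best allocation of the remaining 3 bidders over all 4 lots is Varga→Lot G ($167), Osei→Lot F ($178), Kapoor→Lot D ($90), total $435.
VCG payment = (others' best without Rossi) − (others' welfare with Rossi) = 435 − 432 = $3.

Rossi pays $3.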